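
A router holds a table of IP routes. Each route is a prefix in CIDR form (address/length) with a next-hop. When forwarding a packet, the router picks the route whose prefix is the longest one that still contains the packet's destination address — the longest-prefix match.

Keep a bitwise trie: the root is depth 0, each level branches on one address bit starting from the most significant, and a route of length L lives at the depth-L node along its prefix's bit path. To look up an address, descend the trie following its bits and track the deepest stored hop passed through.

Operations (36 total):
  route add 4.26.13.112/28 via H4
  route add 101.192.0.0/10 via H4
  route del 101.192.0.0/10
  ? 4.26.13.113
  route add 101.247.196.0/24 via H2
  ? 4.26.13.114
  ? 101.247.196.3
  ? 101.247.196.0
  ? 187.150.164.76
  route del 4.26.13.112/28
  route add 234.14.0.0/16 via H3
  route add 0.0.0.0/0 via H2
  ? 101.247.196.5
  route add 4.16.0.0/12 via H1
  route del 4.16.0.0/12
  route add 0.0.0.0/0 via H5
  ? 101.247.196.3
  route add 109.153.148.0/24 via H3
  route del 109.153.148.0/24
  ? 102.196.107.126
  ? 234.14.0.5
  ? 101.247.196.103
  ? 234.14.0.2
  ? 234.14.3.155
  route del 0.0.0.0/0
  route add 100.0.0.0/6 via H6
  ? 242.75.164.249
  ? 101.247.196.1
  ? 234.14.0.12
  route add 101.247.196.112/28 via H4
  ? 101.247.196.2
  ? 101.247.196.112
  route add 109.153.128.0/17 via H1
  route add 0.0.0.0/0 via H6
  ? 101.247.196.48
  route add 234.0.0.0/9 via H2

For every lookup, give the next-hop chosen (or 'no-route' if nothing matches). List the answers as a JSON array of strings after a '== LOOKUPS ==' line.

Process each operation:
  add 4.26.13.112/28 -> H4 at depth 28
  add 101.192.0.0/10 -> H4 at depth 10
  - 101.192.0.0/10 clear@10
  Q 4.26.13.113: descend 0000010000011010000011010111 ; hops seen [H4] ; pick H4
  add 101.247.196.0/24 -> H2 at depth 24
  Q 4.26.13.114: descend 0000010000011010000011010111 ; hops seen [H4] ; pick H4
  Q 101.247.196.3: descend 011001011111011111000100 ; hops seen [H2] ; pick H2
  Q 101.247.196.0: descend 011001011111011111000100 ; hops seen [H2] ; pick H2
  Q 187.150.164.76: descend ε ; hops seen [∅] ; pick no-route
  - 4.26.13.112/28 clear@28
  add 234.14.0.0/16 -> H3 at depth 16
  add 0.0.0.0/0 -> H2 at depth 0
  Q 101.247.196.5: descend 011001011111011111000100 ; hops seen [H2,H2] ; pick H2
  add 4.16.0.0/12 -> H1 at depth 12
  - 4.16.0.0/12 clear@12
  add 0.0.0.0/0 -> H5 at depth 0
  Q 101.247.196.3: descend 011001011111011111000100 ; hops seen [H5,H2] ; pick H2
  add 109.153.148.0/24 -> H3 at depth 24
  - 109.153.148.0/24 clear@24
  Q 102.196.107.126: descend 011001 ; hops seen [H5] ; pick H5
  Q 234.14.0.5: descend 1110101000001110 ; hops seen [H5,H3] ; pick H3
  Q 101.247.196.103: descend 011001011111011111000100 ; hops seen [H5,H2] ; pick H2
  Q 234.14.0.2: descend 1110101000001110 ; hops seen [H5,H3] ; pick H3
  Q 234.14.3.155: descend 1110101000001110 ; hops seen [H5,H3] ; pick H3
  - 0.0.0.0/0 clear@0
  add 100.0.0.0/6 -> H6 at depth 6
  Q 242.75.164.249: descend 111 ; hops seen [∅] ; pick no-route
  Q 101.247.196.1: descend 011001011111011111000100 ; hops seen [H6,H2] ; pick H2
  Q 234.14.0.12: descend 1110101000001110 ; hops seen [H3] ; pick H3
  add 101.247.196.112/28 -> H4 at depth 28
  Q 101.247.196.2: descend 0110010111110111110001000 ; hops seen [H6,H2] ; pick H2
  Q 101.247.196.112: descend 0110010111110111110001000111 ; hops seen [H6,H2,H4] ; pick H4
  add 109.153.128.0/17 -> H1 at depth 17
  add 0.0.0.0/0 -> H6 at depth 0
  Q 101.247.196.48: descend 0110010111110111110001000 ; hops seen [H6,H6,H2] ; pick H2
  add 234.0.0.0/9 -> H2 at depth 9

== LOOKUPS ==
["H4","H4","H2","H2","no-route","H2","H2","H5","H3","H2","H3","H3","no-route","H2","H3","H2","H4","H2"]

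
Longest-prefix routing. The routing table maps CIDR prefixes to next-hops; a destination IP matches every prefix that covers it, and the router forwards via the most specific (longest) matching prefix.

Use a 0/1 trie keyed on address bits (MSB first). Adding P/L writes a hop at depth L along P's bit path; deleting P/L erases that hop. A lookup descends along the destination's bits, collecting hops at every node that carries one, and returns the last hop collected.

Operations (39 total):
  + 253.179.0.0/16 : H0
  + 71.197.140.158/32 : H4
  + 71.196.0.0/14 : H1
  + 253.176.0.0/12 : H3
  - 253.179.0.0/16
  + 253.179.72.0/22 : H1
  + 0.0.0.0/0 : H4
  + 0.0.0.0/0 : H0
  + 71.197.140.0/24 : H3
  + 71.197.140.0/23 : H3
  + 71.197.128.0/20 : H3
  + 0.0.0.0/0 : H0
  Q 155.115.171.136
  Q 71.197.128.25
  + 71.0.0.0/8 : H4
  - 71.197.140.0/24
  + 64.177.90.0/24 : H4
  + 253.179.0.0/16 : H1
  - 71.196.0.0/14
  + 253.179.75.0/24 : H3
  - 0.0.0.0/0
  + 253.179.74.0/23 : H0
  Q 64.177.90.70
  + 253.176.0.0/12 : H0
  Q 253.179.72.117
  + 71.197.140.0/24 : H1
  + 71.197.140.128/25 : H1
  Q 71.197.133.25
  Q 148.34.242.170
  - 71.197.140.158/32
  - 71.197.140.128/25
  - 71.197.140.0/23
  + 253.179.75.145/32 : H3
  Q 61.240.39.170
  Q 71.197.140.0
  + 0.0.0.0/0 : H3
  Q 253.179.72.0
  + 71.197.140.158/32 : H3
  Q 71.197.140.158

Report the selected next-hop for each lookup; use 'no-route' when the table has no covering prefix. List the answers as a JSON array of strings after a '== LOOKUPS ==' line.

Apply in order:
  + 253.179.0.0/16 (H0) depth=16
  + 71.197.140.158/32 (H4) depth=32
  + 71.196.0.0/14 (H1) depth=14
  + 253.176.0.0/12 (H3) depth=12
  del 253.179.0.0/16 (clear depth 16)
  + 253.179.72.0/22 (H1) depth=22
  + 0.0.0.0/0 (H4) depth=0
  + 0.0.0.0/0 (H0) depth=0
  + 71.197.140.0/24 (H3) depth=24
  + 71.197.140.0/23 (H3) depth=23
  + 71.197.128.0/20 (H3) depth=20
  + 0.0.0.0/0 (H0) depth=0
  Q 155.115.171.136: descend 1 ; hops seen [H0] ; pick H0
  Q 71.197.128.25: descend 01000111110001011000 ; hops seen [H0,H1,H3] ; pick H3
  + 71.0.0.0/8 (H4) depth=8
  del 71.197.140.0/24 (clear depth 24)
  + 64.177.90.0/24 (H4) depth=24
  + 253.179.0.0/16 (H1) depth=16
  del 71.196.0.0/14 (clear depth 14)
  + 253.179.75.0/24 (H3) depth=24
  del 0.0.0.0/0 (clear depth 0)
  + 253.179.74.0/23 (H0) depth=23
  Q 64.177.90.70: descend 010000001011000101011010 ; hops seen [H4] ; pick H4
  + 253.176.0.0/12 (H0) depth=12
  Q 253.179.72.117: descend 1111110110110011010010 ; hops seen [H0,H1,H1] ; pick H1
  + 71.197.140.0/24 (H1) depth=24
  + 71.197.140.128/25 (H1) depth=25
  Q 71.197.133.25: descend 01000111110001011000 ; hops seen [H4,H3] ; pick H3
  Q 148.34.242.170: descend 1 ; hops seen [∅] ; pick no-route
  del 71.197.140.158/32 (clear depth 32)
  del 71.197.140.128/25 (clear depth 25)
  del 71.197.140.0/23 (clear depth 23)
  + 253.179.75.145/32 (H3) depth=32
  Q 61.240.39.170: descend 0 ; hops seen [∅] ; pick no-route
  Q 71.197.140.0: descend 010001111100010110001100 ; hops seen [H4,H3,H1] ; pick H1
  + 0.0.0.0/0 (H3) depth=0
  Q 253.179.72.0: descend 1111110110110011010010 ; hops seen [H3,H0,H1,H1] ; pick H1
  + 71.197.140.158/32 (H3) depth=32
  Q 71.197.140.158: descend 01000111110001011000110010011110 ; hops seen [H3,H4,H3,H1,H3] ; pick H3

== LOOKUPS ==
["H0","H3","H4","H1","H3","no-route","no-route","H1","H1","H3"]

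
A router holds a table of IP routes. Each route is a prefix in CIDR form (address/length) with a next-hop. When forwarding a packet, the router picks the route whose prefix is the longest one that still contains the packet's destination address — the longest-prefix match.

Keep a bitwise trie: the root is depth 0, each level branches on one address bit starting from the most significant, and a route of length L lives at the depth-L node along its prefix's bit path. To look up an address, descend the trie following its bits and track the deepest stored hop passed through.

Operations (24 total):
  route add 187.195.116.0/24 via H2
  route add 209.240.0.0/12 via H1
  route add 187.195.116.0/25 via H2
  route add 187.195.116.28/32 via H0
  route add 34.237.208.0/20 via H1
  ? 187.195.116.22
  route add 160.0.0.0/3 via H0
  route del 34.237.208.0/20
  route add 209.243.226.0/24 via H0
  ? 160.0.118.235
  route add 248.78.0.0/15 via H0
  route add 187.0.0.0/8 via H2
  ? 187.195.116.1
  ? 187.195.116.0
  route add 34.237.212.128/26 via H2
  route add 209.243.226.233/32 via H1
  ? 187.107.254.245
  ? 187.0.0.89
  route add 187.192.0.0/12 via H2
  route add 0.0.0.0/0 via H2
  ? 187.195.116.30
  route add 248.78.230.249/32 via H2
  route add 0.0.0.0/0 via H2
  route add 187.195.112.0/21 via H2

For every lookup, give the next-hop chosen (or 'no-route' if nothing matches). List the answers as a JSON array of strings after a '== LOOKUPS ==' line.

Apply in order:
  add 187.195.116.0/24 -> H2 at depth 24
  add 209.240.0.0/12 -> H1 at depth 12
  add 187.195.116.0/25 -> H2 at depth 25
  add 187.195.116.28/32 -> H0 at depth 32
  add 34.237.208.0/20 -> H1 at depth 20
  lookup 187.195.116.22: bits 1011101111000011011101000001 walk d0:-→d1:-→d2:-→d3:-→d4:-→d5:-→d6:-→d7:-→d8:-→d9:-→d10:-→d11:-→d12:-→d13:-→d14:-→d15:-→d16:-→d17:-→d18:-→d19:-→d20:-→d21:-→d22:-→d23:-→d24:H2→d25:H2→d26:-→d27:-→d28:- -> H2
  add 160.0.0.0/3 -> H0 at depth 3
  - 34.237.208.0/20 clear@20
  add 209.243.226.0/24 -> H0 at depth 24
  lookup 160.0.118.235: bits 101 walk d0:-→d1:-→d2:-→d3:H0 -> H0
  add 248.78.0.0/15 -> H0 at depth 15
  add 187.0.0.0/8 -> H2 at depth 8
  lookup 187.195.116.1: bits 101110111100001101110100000 walk d0:-→d1:-→d2:-→d3:H0→d4:-→d5:-→d6:-→d7:-→d8:H2→d9:-→d10:-→d11:-→d12:-→d13:-→d14:-→d15:-→d16:-→d17:-→d18:-→d19:-→d20:-→d21:-→d22:-→d23:-→d24:H2→d25:H2→d26:-→d27:- -> H2
  lookup 187.195.116.0: bits 101110111100001101110100000 walk d0:-→d1:-→d2:-→d3:H0→d4:-→d5:-→d6:-→d7:-→d8:H2→d9:-→d10:-→d11:-→d12:-→d13:-→d14:-→d15:-→d16:-→d17:-→d18:-→d19:-→d20:-→d21:-→d22:-→d23:-→d24:H2→d25:H2→d26:-→d27:- -> H2
  add 34.237.212.128/26 -> H2 at depth 26
  add 209.243.226.233/32 -> H1 at depth 32
  lookup 187.107.254.245: bits 10111011 walk d0:-→d1:-→d2:-→d3:H0→d4:-→d5:-→d6:-→d7:-→d8:H2 -> H2
  lookup 187.0.0.89: bits 10111011 walk d0:-→d1:-→d2:-→d3:H0→d4:-→d5:-→d6:-→d7:-→d8:H2 -> H2
  add 187.192.0.0/12 -> H2 at depth 12
  add 0.0.0.0/0 -> H2 at depth 0
  lookup 187.195.116.30: bits 101110111100001101110100000111 walk d0:H2→d1:-→d2:-→d3:H0→d4:-→d5:-→d6:-→d7:-→d8:H2→d9:-→d10:-→d11:-→d12:H2→d13:-→d14:-→d15:-→d16:-→d17:-→d18:-→d19:-→d20:-→d21:-→d22:-→d23:-→d24:H2→d25:H2→d26:-→d27:-→d28:-→d29:-→d30:- -> H2
  add 248.78.230.249/32 -> H2 at depth 32
  add 0.0.0.0/0 -> H2 at depth 0
  add 187.195.112.0/21 -> H2 at depth 21

== LOOKUPS ==
["H2","H0","H2","H2","H2","H2","H2"]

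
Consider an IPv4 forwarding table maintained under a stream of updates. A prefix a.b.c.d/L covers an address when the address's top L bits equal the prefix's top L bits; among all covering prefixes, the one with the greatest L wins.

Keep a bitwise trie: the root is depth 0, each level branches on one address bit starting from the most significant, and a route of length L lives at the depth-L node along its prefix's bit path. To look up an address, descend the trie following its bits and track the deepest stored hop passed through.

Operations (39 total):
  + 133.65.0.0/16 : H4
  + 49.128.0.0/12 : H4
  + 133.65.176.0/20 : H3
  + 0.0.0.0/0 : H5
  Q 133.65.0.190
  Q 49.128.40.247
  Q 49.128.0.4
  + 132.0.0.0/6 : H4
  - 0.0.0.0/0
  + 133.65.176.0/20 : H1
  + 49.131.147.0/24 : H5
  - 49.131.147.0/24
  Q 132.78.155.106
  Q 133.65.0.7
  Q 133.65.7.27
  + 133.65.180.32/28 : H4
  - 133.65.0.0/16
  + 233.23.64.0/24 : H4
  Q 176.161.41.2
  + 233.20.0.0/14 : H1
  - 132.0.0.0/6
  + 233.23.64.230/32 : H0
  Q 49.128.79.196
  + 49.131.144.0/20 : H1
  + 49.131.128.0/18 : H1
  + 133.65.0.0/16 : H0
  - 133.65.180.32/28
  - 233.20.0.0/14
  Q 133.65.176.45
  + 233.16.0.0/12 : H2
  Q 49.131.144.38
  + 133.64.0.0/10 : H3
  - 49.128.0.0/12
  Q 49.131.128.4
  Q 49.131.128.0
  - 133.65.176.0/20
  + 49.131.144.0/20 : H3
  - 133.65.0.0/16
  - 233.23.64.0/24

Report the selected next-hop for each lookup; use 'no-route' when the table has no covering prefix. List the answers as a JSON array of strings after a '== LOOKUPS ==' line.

Process each operation:
  add 133.65.0.0/16 -> H4 at depth 16
  add 49.128.0.0/12 -> H4 at depth 12
  add 133.65.176.0/20 -> H3 at depth 20
  add 0.0.0.0/0 -> H5 at depth 0
  ? 133.65.0.190  path d0:H5→d1:-→d2:-→d3:-→d4:-→d5:-→d6:-→d7:-→d8:-→d9:-→d10:-→d11:-→d12:-→d13:-→d14:-→d15:-→d16:H4  best=H4
  ? 49.128.40.247  path d0:H5→d1:-→d2:-→d3:-→d4:-→d5:-→d6:-→d7:-→d8:-→d9:-→d10:-→d11:-→d12:H4  best=H4
  ? 49.128.0.4  path d0:H5→d1:-→d2:-→d3:-→d4:-→d5:-→d6:-→d7:-→d8:-→d9:-→d10:-→d11:-→d12:H4  best=H4
  add 132.0.0.0/6 -> H4 at depth 6
  del 0.0.0.0/0 (clear depth 0)
  add 133.65.176.0/20 -> H1 at depth 20
  add 49.131.147.0/24 -> H5 at depth 24
  del 49.131.147.0/24 (clear depth 24)
  ? 132.78.155.106  path d0:-→d1:-→d2:-→d3:-→d4:-→d5:-→d6:H4→d7:-  best=H4
  ? 133.65.0.7  path d0:-→d1:-→d2:-→d3:-→d4:-→d5:-→d6:H4→d7:-→d8:-→d9:-→d10:-→d11:-→d12:-→d13:-→d14:-→d15:-→d16:H4  best=H4
  ? 133.65.7.27  path d0:-→d1:-→d2:-→d3:-→d4:-→d5:-→d6:H4→d7:-→d8:-→d9:-→d10:-→d11:-→d12:-→d13:-→d14:-→d15:-→d16:H4  best=H4
  add 133.65.180.32/28 -> H4 at depth 28
  del 133.65.0.0/16 (clear depth 16)
  add 233.23.64.0/24 -> H4 at depth 24
  ? 176.161.41.2  path d0:-→d1:-→d2:-  best=no-route
  add 233.20.0.0/14 -> H1 at depth 14
  del 132.0.0.0/6 (clear depth 6)
  add 233.23.64.230/32 -> H0 at depth 32
  ? 49.128.79.196  path d0:-→d1:-→d2:-→d3:-→d4:-→d5:-→d6:-→d7:-→d8:-→d9:-→d10:-→d11:-→d12:H4→d13:-→d14:-  best=H4
  add 49.131.144.0/20 -> H1 at depth 20
  add 49.131.128.0/18 -> H1 at depth 18
  add 133.65.0.0/16 -> H0 at depth 16
  del 133.65.180.32/28 (clear depth 28)
  del 233.20.0.0/14 (clear depth 14)
  ? 133.65.176.45  path d0:-→d1:-→d2:-→d3:-→d4:-→d5:-→d6:-→d7:-→d8:-→d9:-→d10:-→d11:-→d12:-→d13:-→d14:-→d15:-→d16:H0→d17:-→d18:-→d19:-→d20:H1→d21:-  best=H1
  add 233.16.0.0/12 -> H2 at depth 12
  ? 49.131.144.38  path d0:-→d1:-→d2:-→d3:-→d4:-→d5:-→d6:-→d7:-→d8:-→d9:-→d10:-→d11:-→d12:H4→d13:-→d14:-→d15:-→d16:-→d17:-→d18:H1→d19:-→d20:H1→d21:-→d22:-  best=H1
  add 133.64.0.0/10 -> H3 at depth 10
  del 49.128.0.0/12 (clear depth 12)
  ? 49.131.128.4  path d0:-→d1:-→d2:-→d3:-→d4:-→d5:-→d6:-→d7:-→d8:-→d9:-→d10:-→d11:-→d12:-→d13:-→d14:-→d15:-→d16:-→d17:-→d18:H1→d19:-  best=H1
  ? 49.131.128.0  path d0:-→d1:-→d2:-→d3:-→d4:-→d5:-→d6:-→d7:-→d8:-→d9:-→d10:-→d11:-→d12:-→d13:-→d14:-→d15:-→d16:-→d17:-→d18:H1→d19:-  best=H1
  del 133.65.176.0/20 (clear depth 20)
  add 49.131.144.0/20 -> H3 at depth 20
  del 133.65.0.0/16 (clear depth 16)
  del 233.23.64.0/24 (clear depth 24)

== LOOKUPS ==
["H4","H4","H4","H4","H4","H4","no-route","H4","H1","H1","H1","H1"]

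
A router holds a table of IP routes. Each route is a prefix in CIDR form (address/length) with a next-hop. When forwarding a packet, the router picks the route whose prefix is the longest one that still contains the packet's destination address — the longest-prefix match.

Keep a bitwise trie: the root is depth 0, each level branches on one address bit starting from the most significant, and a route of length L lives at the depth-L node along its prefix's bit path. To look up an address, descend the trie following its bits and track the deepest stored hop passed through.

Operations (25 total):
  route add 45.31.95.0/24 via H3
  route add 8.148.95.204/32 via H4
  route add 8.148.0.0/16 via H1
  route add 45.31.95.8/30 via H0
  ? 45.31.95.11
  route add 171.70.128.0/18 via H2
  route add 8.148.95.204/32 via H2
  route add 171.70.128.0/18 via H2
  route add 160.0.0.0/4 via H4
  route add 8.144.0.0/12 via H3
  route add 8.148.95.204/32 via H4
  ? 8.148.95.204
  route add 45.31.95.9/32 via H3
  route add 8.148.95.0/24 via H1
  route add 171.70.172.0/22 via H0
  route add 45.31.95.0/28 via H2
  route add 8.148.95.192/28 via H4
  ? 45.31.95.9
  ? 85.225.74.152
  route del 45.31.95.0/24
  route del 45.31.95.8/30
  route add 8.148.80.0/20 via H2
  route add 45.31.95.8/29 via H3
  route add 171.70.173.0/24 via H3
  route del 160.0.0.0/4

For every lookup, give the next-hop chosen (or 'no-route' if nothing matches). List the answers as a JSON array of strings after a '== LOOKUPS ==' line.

Process each operation:
  + 45.31.95.0/24 (H3) depth=24
  + 8.148.95.204/32 (H4) depth=32
  + 8.148.0.0/16 (H1) depth=16
  + 45.31.95.8/30 (H0) depth=30
  Q 45.31.95.11: descend 001011010001111101011111000010 ; hops seen [H3,H0] ; pick H0
  + 171.70.128.0/18 (H2) depth=18
  + 8.148.95.204/32 (H2) depth=32
  + 171.70.128.0/18 (H2) depth=18
  + 160.0.0.0/4 (H4) depth=4
  + 8.144.0.0/12 (H3) depth=12
  + 8.148.95.204/32 (H4) depth=32
  Q 8.148.95.204: descend 00001000100101000101111111001100 ; hops seen [H3,H1,H4] ; pick H4
  + 45.31.95.9/32 (H3) depth=32
  + 8.148.95.0/24 (H1) depth=24
  + 171.70.172.0/22 (H0) depth=22
  + 45.31.95.0/28 (H2) depth=28
  + 8.148.95.192/28 (H4) depth=28
  Q 45.31.95.9: descend 00101101000111110101111100001001 ; hops seen [H3,H2,H0,H3] ; pick H3
  Q 85.225.74.152: descend 0 ; hops seen [∅] ; pick no-route
  - 45.31.95.0/24 clear@24
  - 45.31.95.8/30 clear@30
  + 8.148.80.0/20 (H2) depth=20
  + 45.31.95.8/29 (H3) depth=29
  + 171.70.173.0/24 (H3) depth=24
  - 160.0.0.0/4 clear@4

== LOOKUPS ==
["H0","H4","H3","no-route"]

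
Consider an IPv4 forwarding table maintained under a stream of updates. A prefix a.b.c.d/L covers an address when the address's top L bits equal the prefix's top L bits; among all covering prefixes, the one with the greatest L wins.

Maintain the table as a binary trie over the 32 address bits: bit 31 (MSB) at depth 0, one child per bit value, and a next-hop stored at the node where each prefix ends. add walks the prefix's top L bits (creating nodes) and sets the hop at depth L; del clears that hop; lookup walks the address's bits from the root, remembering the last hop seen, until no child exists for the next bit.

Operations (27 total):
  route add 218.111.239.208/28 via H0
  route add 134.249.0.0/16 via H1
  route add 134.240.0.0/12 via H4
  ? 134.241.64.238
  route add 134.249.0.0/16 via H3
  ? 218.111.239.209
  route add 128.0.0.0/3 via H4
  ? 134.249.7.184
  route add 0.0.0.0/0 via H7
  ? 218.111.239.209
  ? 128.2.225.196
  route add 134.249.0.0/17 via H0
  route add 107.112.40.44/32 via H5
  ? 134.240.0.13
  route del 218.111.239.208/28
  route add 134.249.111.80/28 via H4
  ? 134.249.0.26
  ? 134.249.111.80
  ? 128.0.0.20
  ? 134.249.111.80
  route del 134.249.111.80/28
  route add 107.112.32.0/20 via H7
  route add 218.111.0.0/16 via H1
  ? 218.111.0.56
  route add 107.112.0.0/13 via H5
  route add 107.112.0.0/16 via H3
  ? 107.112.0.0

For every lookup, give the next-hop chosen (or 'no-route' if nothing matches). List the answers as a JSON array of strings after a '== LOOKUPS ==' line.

Trace:
  add 218.111.239.208/28 -> H0 at depth 28
  add 134.249.0.0/16 -> H1 at depth 16
  add 134.240.0.0/12 -> H4 at depth 12
  lookup 134.241.64.238: bits 100001101111 walk d0:-→d1:-→d2:-→d3:-→d4:-→d5:-→d6:-→d7:-→d8:-→d9:-→d10:-→d11:-→d12:H4 -> H4
  add 134.249.0.0/16 -> H3 at depth 16
  lookup 218.111.239.209: bits 1101101001101111111011111101 walk d0:-→d1:-→d2:-→d3:-→d4:-→d5:-→d6:-→d7:-→d8:-→d9:-→d10:-→d11:-→d12:-→d13:-→d14:-→d15:-→d16:-→d17:-→d18:-→d19:-→d20:-→d21:-→d22:-→d23:-→d24:-→d25:-→d26:-→d27:-→d28:H0 -> H0
  add 128.0.0.0/3 -> H4 at depth 3
  lookup 134.249.7.184: bits 1000011011111001 walk d0:-→d1:-→d2:-→d3:H4→d4:-→d5:-→d6:-→d7:-→d8:-→d9:-→d10:-→d11:-→d12:H4→d13:-→d14:-→d15:-→d16:H3 -> H3
  add 0.0.0.0/0 -> H7 at depth 0
  lookup 218.111.239.209: bits 1101101001101111111011111101 walk d0:H7→d1:-→d2:-→d3:-→d4:-→d5:-→d6:-→d7:-→d8:-→d9:-→d10:-→d11:-→d12:-→d13:-→d14:-→d15:-→d16:-→d17:-→d18:-→d19:-→d20:-→d21:-→d22:-→d23:-→d24:-→d25:-→d26:-→d27:-→d28:H0 -> H0
  lookup 128.2.225.196: bits 10000 walk d0:H7→d1:-→d2:-→d3:H4→d4:-→d5:- -> H4
  add 134.249.0.0/17 -> H0 at depth 17
  add 107.112.40.44/32 -> H5 at depth 32
  lookup 134.240.0.13: bits 100001101111 walk d0:H7→d1:-→d2:-→d3:H4→d4:-→d5:-→d6:-→d7:-→d8:-→d9:-→d10:-→d11:-→d12:H4 -> H4
  - 218.111.239.208/28 clear@28
  add 134.249.111.80/28 -> H4 at depth 28
  lookup 134.249.0.26: bits 10000110111110010 walk d0:H7→d1:-→d2:-→d3:H4→d4:-→d5:-→d6:-→d7:-→d8:-→d9:-→d10:-→d11:-→d12:H4→d13:-→d14:-→d15:-→d16:H3→d17:H0 -> H0
  lookup 134.249.111.80: bits 1000011011111001011011110101 walk d0:H7→d1:-→d2:-→d3:H4→d4:-→d5:-→d6:-→d7:-→d8:-→d9:-→d10:-→d11:-→d12:H4→d13:-→d14:-→d15:-→d16:H3→d17:H0→d18:-→d19:-→d20:-→d21:-→d22:-→d23:-→d24:-→d25:-→d26:-→d27:-→d28:H4 -> H4
  lookup 128.0.0.20: bits 10000 walk d0:H7→d1:-→d2:-→d3:H4→d4:-→d5:- -> H4
  lookup 134.249.111.80: bits 1000011011111001011011110101 walk d0:H7→d1:-→d2:-→d3:H4→d4:-→d5:-→d6:-→d7:-→d8:-→d9:-→d10:-→d11:-→d12:H4→d13:-→d14:-→d15:-→d16:H3→d17:H0→d18:-→d19:-→d20:-→d21:-→d22:-→d23:-→d24:-→d25:-→d26:-→d27:-→d28:H4 -> H4
  - 134.249.111.80/28 clear@28
  add 107.112.32.0/20 -> H7 at depth 20
  add 218.111.0.0/16 -> H1 at depth 16
  lookup 218.111.0.56: bits 1101101001101111 walk d0:H7→d1:-→d2:-→d3:-→d4:-→d5:-→d6:-→d7:-→d8:-→d9:-→d10:-→d11:-→d12:-→d13:-→d14:-→d15:-→d16:H1 -> H1
  add 107.112.0.0/13 -> H5 at depth 13
  add 107.112.0.0/16 -> H3 at depth 16
  lookup 107.112.0.0: bits 011010110111000000 walk d0:H7→d1:-→d2:-→d3:-→d4:-→d5:-→d6:-→d7:-→d8:-→d9:-→d10:-→d11:-→d12:-→d13:H5→d14:-→d15:-→d16:H3→d17:-→d18:- -> H3

== LOOKUPS ==
["H4","H0","H3","H0","H4","H4","H0","H4","H4","H4","H1","H3"]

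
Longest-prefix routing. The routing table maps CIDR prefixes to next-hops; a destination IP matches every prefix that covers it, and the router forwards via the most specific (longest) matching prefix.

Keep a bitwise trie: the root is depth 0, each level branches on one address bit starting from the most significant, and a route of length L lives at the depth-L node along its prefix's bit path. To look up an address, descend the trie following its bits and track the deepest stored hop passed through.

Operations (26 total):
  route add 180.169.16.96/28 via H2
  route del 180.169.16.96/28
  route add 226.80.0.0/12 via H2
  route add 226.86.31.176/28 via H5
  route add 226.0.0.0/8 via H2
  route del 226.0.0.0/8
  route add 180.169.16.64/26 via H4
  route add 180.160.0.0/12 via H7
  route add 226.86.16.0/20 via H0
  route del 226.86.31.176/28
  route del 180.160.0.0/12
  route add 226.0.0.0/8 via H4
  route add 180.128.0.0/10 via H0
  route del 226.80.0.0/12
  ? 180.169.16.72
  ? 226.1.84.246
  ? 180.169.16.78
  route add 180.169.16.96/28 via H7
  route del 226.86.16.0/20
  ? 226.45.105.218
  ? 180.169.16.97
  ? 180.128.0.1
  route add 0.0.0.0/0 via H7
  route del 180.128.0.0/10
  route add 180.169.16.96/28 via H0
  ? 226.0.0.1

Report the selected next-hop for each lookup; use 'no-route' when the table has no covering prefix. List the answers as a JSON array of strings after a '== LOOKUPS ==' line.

Process each operation:
  add 180.169.16.96/28 -> H2 at depth 28
  - 180.169.16.96/28 clear@28
  add 226.80.0.0/12 -> H2 at depth 12
  add 226.86.31.176/28 -> H5 at depth 28
  add 226.0.0.0/8 -> H2 at depth 8
  - 226.0.0.0/8 clear@8
  add 180.169.16.64/26 -> H4 at depth 26
  add 180.160.0.0/12 -> H7 at depth 12
  add 226.86.16.0/20 -> H0 at depth 20
  - 226.86.31.176/28 clear@28
  - 180.160.0.0/12 clear@12
  add 226.0.0.0/8 -> H4 at depth 8
  add 180.128.0.0/10 -> H0 at depth 10
  - 226.80.0.0/12 clear@12
  ? 180.169.16.72  path d0:-→d1:-→d2:-→d3:-→d4:-→d5:-→d6:-→d7:-→d8:-→d9:-→d10:H0→d11:-→d12:-→d13:-→d14:-→d15:-→d16:-→d17:-→d18:-→d19:-→d20:-→d21:-→d22:-→d23:-→d24:-→d25:-→d26:H4  best=H4
  ? 226.1.84.246  path d0:-→d1:-→d2:-→d3:-→d4:-→d5:-→d6:-→d7:-→d8:H4→d9:-  best=H4
  ? 180.169.16.78  path d0:-→d1:-→d2:-→d3:-→d4:-→d5:-→d6:-→d7:-→d8:-→d9:-→d10:H0→d11:-→d12:-→d13:-→d14:-→d15:-→d16:-→d17:-→d18:-→d19:-→d20:-→d21:-→d22:-→d23:-→d24:-→d25:-→d26:H4  best=H4
  add 180.169.16.96/28 -> H7 at depth 28
  - 226.86.16.0/20 clear@20
  ? 226.45.105.218  path d0:-→d1:-→d2:-→d3:-→d4:-→d5:-→d6:-→d7:-→d8:H4→d9:-  best=H4
  ? 180.169.16.97  path d0:-→d1:-→d2:-→d3:-→d4:-→d5:-→d6:-→d7:-→d8:-→d9:-→d10:H0→d11:-→d12:-→d13:-→d14:-→d15:-→d16:-→d17:-→d18:-→d19:-→d20:-→d21:-→d22:-→d23:-→d24:-→d25:-→d26:H4→d27:-→d28:H7  best=H7
  ? 180.128.0.1  path d0:-→d1:-→d2:-→d3:-→d4:-→d5:-→d6:-→d7:-→d8:-→d9:-→d10:H0  best=H0
  add 0.0.0.0/0 -> H7 at depth 0
  - 180.128.0.0/10 clear@10
  add 180.169.16.96/28 -> H0 at depth 28
  ? 226.0.0.1  path d0:H7→d1:-→d2:-→d3:-→d4:-→d5:-→d6:-→d7:-→d8:H4→d9:-  best=H4

== LOOKUPS ==
["H4","H4","H4","H4","H7","H0","H4"]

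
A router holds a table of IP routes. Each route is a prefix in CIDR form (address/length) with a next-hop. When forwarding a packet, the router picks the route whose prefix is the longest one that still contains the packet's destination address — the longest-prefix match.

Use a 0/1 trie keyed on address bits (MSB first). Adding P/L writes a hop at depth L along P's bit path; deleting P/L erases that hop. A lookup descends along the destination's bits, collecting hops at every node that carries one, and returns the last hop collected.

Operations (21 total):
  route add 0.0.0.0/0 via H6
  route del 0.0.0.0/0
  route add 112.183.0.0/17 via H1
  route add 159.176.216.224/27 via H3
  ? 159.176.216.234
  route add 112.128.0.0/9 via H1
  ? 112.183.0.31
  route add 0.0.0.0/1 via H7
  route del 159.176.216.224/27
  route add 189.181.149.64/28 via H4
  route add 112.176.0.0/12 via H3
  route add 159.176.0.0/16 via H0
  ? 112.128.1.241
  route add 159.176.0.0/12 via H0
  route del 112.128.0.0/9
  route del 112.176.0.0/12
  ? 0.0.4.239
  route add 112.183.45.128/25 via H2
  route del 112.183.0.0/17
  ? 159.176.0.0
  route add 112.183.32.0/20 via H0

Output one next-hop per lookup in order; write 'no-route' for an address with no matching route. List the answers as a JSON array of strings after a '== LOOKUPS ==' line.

Apply in order:
  + 0.0.0.0/0 (H6) depth=0
  - 0.0.0.0/0 clear@0
  + 112.183.0.0/17 (H1) depth=17
  + 159.176.216.224/27 (H3) depth=27
  ? 159.176.216.234  path d0:-→d1:-→d2:-→d3:-→d4:-→d5:-→d6:-→d7:-→d8:-→d9:-→d10:-→d11:-→d12:-→d13:-→d14:-→d15:-→d16:-→d17:-→d18:-→d19:-→d20:-→d21:-→d22:-→d23:-→d24:-→d25:-→d26:-→d27:H3  best=H3
  + 112.128.0.0/9 (H1) depth=9
  ? 112.183.0.31  path d0:-→d1:-→d2:-→d3:-→d4:-→d5:-→d6:-→d7:-→d8:-→d9:H1→d10:-→d11:-→d12:-→d13:-→d14:-→d15:-→d16:-→d17:H1  best=H1
  + 0.0.0.0/1 (H7) depth=1
  - 159.176.216.224/27 clear@27
  + 189.181.149.64/28 (H4) depth=28
  + 112.176.0.0/12 (H3) depth=12
  + 159.176.0.0/16 (H0) depth=16
  ? 112.128.1.241  path d0:-→d1:H7→d2:-→d3:-→d4:-→d5:-→d6:-→d7:-→d8:-→d9:H1→d10:-  best=H1
  + 159.176.0.0/12 (H0) depth=12
  - 112.128.0.0/9 clear@9
  - 112.176.0.0/12 clear@12
  ? 0.0.4.239  path d0:-→d1:H7  best=H7
  + 112.183.45.128/25 (H2) depth=25
  - 112.183.0.0/17 clear@17
  ? 159.176.0.0  path d0:-→d1:-→d2:-→d3:-→d4:-→d5:-→d6:-→d7:-→d8:-→d9:-→d10:-→d11:-→d12:H0→d13:-→d14:-→d15:-→d16:H0  best=H0
  + 112.183.32.0/20 (H0) depth=20

== LOOKUPS ==
["H3","H1","H1","H7","H0"]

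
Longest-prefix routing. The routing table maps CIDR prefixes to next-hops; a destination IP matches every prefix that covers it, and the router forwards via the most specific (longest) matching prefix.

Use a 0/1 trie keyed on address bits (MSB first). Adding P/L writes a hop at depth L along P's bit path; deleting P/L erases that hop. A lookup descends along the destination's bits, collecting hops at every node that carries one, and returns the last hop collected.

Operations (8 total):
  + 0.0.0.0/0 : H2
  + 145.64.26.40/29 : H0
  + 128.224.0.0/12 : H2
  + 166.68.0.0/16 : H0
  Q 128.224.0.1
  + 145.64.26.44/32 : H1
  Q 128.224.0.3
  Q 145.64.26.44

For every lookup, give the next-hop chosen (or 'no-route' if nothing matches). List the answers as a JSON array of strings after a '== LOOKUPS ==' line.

Apply in order:
  + 0.0.0.0/0 (H2) depth=0
  + 145.64.26.40/29 (H0) depth=29
  + 128.224.0.0/12 (H2) depth=12
  + 166.68.0.0/16 (H0) depth=16
  lookup 128.224.0.1: bits 100000001110 walk d0:H2→d1:-→d2:-→d3:-→d4:-→d5:-→d6:-→d7:-→d8:-→d9:-→d10:-→d11:-→d12:H2 -> H2
  + 145.64.26.44/32 (H1) depth=32
  lookup 128.224.0.3: bits 100000001110 walk d0:H2→d1:-→d2:-→d3:-→d4:-→d5:-→d6:-→d7:-→d8:-→d9:-→d10:-→d11:-→d12:H2 -> H2
  lookup 145.64.26.44: bits 10010001010000000001101000101100 walk d0:H2→d1:-→d2:-→d3:-→d4:-→d5:-→d6:-→d7:-→d8:-→d9:-→d10:-→d11:-→d12:-→d13:-→d14:-→d15:-→d16:-→d17:-→d18:-→d19:-→d20:-→d21:-→d22:-→d23:-→d24:-→d25:-→d26:-→d27:-→d28:-→d29:H0→d30:-→d31:-→d32:H1 -> H1

== LOOKUPS ==
["H2","H2","H1"]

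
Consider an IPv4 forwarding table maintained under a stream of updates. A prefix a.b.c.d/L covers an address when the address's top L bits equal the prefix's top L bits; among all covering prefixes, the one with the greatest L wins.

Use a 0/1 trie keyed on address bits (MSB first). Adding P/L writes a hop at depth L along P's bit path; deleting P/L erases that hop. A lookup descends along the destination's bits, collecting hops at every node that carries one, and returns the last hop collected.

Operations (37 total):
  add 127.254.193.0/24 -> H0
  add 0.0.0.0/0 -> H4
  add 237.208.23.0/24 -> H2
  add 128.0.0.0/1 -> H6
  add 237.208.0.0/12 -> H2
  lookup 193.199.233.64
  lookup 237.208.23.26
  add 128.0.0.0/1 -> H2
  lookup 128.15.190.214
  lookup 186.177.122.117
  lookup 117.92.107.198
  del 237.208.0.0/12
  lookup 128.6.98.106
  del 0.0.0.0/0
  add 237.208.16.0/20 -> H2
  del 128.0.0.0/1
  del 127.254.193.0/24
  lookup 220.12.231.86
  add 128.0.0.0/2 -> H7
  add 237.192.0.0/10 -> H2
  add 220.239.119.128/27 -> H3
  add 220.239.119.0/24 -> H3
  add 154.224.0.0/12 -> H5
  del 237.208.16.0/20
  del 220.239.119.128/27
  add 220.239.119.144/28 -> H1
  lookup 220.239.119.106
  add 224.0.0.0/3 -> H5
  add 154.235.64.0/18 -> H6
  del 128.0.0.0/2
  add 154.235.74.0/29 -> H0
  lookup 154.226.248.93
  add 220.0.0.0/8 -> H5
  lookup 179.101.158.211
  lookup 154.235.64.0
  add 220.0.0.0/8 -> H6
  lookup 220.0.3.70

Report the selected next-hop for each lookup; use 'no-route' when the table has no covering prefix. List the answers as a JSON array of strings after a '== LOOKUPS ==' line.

Trace:
  add 127.254.193.0/24 -> H0 at depth 24
  add 0.0.0.0/0 -> H4 at depth 0
  add 237.208.23.0/24 -> H2 at depth 24
  add 128.0.0.0/1 -> H6 at depth 1
  add 237.208.0.0/12 -> H2 at depth 12
  lookup 193.199.233.64: bits 11 walk d0:H4→d1:H6→d2:- -> H6
  lookup 237.208.23.26: bits 111011011101000000010111 walk d0:H4→d1:H6→d2:-→d3:-→d4:-→d5:-→d6:-→d7:-→d8:-→d9:-→d10:-→d11:-→d12:H2→d13:-→d14:-→d15:-→d16:-→d17:-→d18:-→d19:-→d20:-→d21:-→d22:-→d23:-→d24:H2 -> H2
  add 128.0.0.0/1 -> H2 at depth 1
  lookup 128.15.190.214: bits 1 walk d0:H4→d1:H2 -> H2
  lookup 186.177.122.117: bits 1 walk d0:H4→d1:H2 -> H2
  lookup 117.92.107.198: bits 0111 walk d0:H4→d1:-→d2:-→d3:-→d4:- -> H4
  - 237.208.0.0/12 clear@12
  lookup 128.6.98.106: bits 1 walk d0:H4→d1:H2 -> H2
  - 0.0.0.0/0 clear@0
  add 237.208.16.0/20 -> H2 at depth 20
  - 128.0.0.0/1 clear@1
  - 127.254.193.0/24 clear@24
  lookup 220.12.231.86: bits 11 walk d0:-→d1:-→d2:- -> no-route
  add 128.0.0.0/2 -> H7 at depth 2
  add 237.192.0.0/10 -> H2 at depth 10
  add 220.239.119.128/27 -> H3 at depth 27
  add 220.239.119.0/24 -> H3 at depth 24
  add 154.224.0.0/12 -> H5 at depth 12
  - 237.208.16.0/20 clear@20
  - 220.239.119.128/27 clear@27
  add 220.239.119.144/28 -> H1 at depth 28
  lookup 220.239.119.106: bits 110111001110111101110111 walk d0:-→d1:-→d2:-→d3:-→d4:-→d5:-→d6:-→d7:-→d8:-→d9:-→d10:-→d11:-→d12:-→d13:-→d14:-→d15:-→d16:-→d17:-→d18:-→d19:-→d20:-→d21:-→d22:-→d23:-→d24:H3 -> H3
  add 224.0.0.0/3 -> H5 at depth 3
  add 154.235.64.0/18 -> H6 at depth 18
  - 128.0.0.0/2 clear@2
  add 154.235.74.0/29 -> H0 at depth 29
  lookup 154.226.248.93: bits 100110101110 walk d0:-→d1:-→d2:-→d3:-→d4:-→d5:-→d6:-→d7:-→d8:-→d9:-→d10:-→d11:-→d12:H5 -> H5
  add 220.0.0.0/8 -> H5 at depth 8
  lookup 179.101.158.211: bits 10 walk d0:-→d1:-→d2:- -> no-route
  lookup 154.235.64.0: bits 10011010111010110100 walk d0:-→d1:-→d2:-→d3:-→d4:-→d5:-→d6:-→d7:-→d8:-→d9:-→d10:-→d11:-→d12:H5→d13:-→d14:-→d15:-→d16:-→d17:-→d18:H6→d19:-→d20:- -> H6
  add 220.0.0.0/8 -> H6 at depth 8
  lookup 220.0.3.70: bits 11011100 walk d0:-→d1:-→d2:-→d3:-→d4:-→d5:-→d6:-→d7:-→d8:H6 -> H6

== LOOKUPS ==
["H6","H2","H2","H2","H4","H2","no-route","H3","H5","no-route","H6","H6"]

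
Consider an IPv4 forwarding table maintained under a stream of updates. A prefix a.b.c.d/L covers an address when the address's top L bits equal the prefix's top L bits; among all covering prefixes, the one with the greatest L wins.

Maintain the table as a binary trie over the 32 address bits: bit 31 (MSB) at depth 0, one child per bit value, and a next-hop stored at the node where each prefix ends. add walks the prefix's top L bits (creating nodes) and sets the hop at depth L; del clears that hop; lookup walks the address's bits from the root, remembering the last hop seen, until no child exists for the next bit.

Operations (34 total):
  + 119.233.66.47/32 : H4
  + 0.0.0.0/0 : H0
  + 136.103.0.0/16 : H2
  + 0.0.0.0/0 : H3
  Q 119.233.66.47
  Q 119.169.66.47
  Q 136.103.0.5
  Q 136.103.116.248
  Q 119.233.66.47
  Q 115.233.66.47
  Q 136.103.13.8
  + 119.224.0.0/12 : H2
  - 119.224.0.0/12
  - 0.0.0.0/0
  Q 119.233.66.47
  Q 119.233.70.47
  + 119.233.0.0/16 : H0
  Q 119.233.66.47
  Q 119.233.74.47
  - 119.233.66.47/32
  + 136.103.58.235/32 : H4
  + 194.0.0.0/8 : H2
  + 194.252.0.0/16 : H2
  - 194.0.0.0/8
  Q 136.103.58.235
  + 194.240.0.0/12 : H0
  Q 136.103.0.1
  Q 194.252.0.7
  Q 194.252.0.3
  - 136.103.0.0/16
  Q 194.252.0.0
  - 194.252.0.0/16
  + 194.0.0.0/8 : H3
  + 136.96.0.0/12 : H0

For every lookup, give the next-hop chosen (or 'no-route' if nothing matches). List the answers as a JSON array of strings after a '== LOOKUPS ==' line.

Apply in order:
  + 119.233.66.47/32 (H4) depth=32
  + 0.0.0.0/0 (H0) depth=0
  + 136.103.0.0/16 (H2) depth=16
  + 0.0.0.0/0 (H3) depth=0
  ? 119.233.66.47  path d0:H3→d1:-→d2:-→d3:-→d4:-→d5:-→d6:-→d7:-→d8:-→d9:-→d10:-→d11:-→d12:-→d13:-→d14:-→d15:-→d16:-→d17:-→d18:-→d19:-→d20:-→d21:-→d22:-→d23:-→d24:-→d25:-→d26:-→d27:-→d28:-→d29:-→d30:-→d31:-→d32:H4  best=H4
  ? 119.169.66.47  path d0:H3→d1:-→d2:-→d3:-→d4:-→d5:-→d6:-→d7:-→d8:-→d9:-  best=H3
  ? 136.103.0.5  path d0:H3→d1:-→d2:-→d3:-→d4:-→d5:-→d6:-→d7:-→d8:-→d9:-→d10:-→d11:-→d12:-→d13:-→d14:-→d15:-→d16:H2  best=H2
  ? 136.103.116.248  path d0:H3→d1:-→d2:-→d3:-→d4:-→d5:-→d6:-→d7:-→d8:-→d9:-→d10:-→d11:-→d12:-→d13:-→d14:-→d15:-→d16:H2  best=H2
  ? 119.233.66.47  path d0:H3→d1:-→d2:-→d3:-→d4:-→d5:-→d6:-→d7:-→d8:-→d9:-→d10:-→d11:-→d12:-→d13:-→d14:-→d15:-→d16:-→d17:-→d18:-→d19:-→d20:-→d21:-→d22:-→d23:-→d24:-→d25:-→d26:-→d27:-→d28:-→d29:-→d30:-→d31:-→d32:H4  best=H4
  ? 115.233.66.47  path d0:H3→d1:-→d2:-→d3:-→d4:-→d5:-  best=H3
  ? 136.103.13.8  path d0:H3→d1:-→d2:-→d3:-→d4:-→d5:-→d6:-→d7:-→d8:-→d9:-→d10:-→d11:-→d12:-→d13:-→d14:-→d15:-→d16:H2  best=H2
  + 119.224.0.0/12 (H2) depth=12
  - 119.224.0.0/12 clear@12
  - 0.0.0.0/0 clear@0
  ? 119.233.66.47  path d0:-→d1:-→d2:-→d3:-→d4:-→d5:-→d6:-→d7:-→d8:-→d9:-→d10:-→d11:-→d12:-→d13:-→d14:-→d15:-→d16:-→d17:-→d18:-→d19:-→d20:-→d21:-→d22:-→d23:-→d24:-→d25:-→d26:-→d27:-→d28:-→d29:-→d30:-→d31:-→d32:H4  best=H4
  ? 119.233.70.47  path d0:-→d1:-→d2:-→d3:-→d4:-→d5:-→d6:-→d7:-→d8:-→d9:-→d10:-→d11:-→d12:-→d13:-→d14:-→d15:-→d16:-→d17:-→d18:-→d19:-→d20:-→d21:-  best=no-route
  + 119.233.0.0/16 (H0) depth=16
  ? 119.233.66.47  path d0:-→d1:-→d2:-→d3:-→d4:-→d5:-→d6:-→d7:-→d8:-→d9:-→d10:-→d11:-→d12:-→d13:-→d14:-→d15:-→d16:H0→d17:-→d18:-→d19:-→d20:-→d21:-→d22:-→d23:-→d24:-→d25:-→d26:-→d27:-→d28:-→d29:-→d30:-→d31:-→d32:H4  best=H4
  ? 119.233.74.47  path d0:-→d1:-→d2:-→d3:-→d4:-→d5:-→d6:-→d7:-→d8:-→d9:-→d10:-→d11:-→d12:-→d13:-→d14:-→d15:-→d16:H0→d17:-→d18:-→d19:-→d20:-  best=H0
  - 119.233.66.47/32 clear@32
  + 136.103.58.235/32 (H4) depth=32
  + 194.0.0.0/8 (H2) depth=8
  + 194.252.0.0/16 (H2) depth=16
  - 194.0.0.0/8 clear@8
  ? 136.103.58.235  path d0:-→d1:-→d2:-→d3:-→d4:-→d5:-→d6:-→d7:-→d8:-→d9:-→d10:-→d11:-→d12:-→d13:-→d14:-→d15:-→d16:H2→d17:-→d18:-→d19:-→d20:-→d21:-→d22:-→d23:-→d24:-→d25:-→d26:-→d27:-→d28:-→d29:-→d30:-→d31:-→d32:H4  best=H4
  + 194.240.0.0/12 (H0) depth=12
  ? 136.103.0.1  path d0:-→d1:-→d2:-→d3:-→d4:-→d5:-→d6:-→d7:-→d8:-→d9:-→d10:-→d11:-→d12:-→d13:-→d14:-→d15:-→d16:H2→d17:-→d18:-  best=H2
  ? 194.252.0.7  path d0:-→d1:-→d2:-→d3:-→d4:-→d5:-→d6:-→d7:-→d8:-→d9:-→d10:-→d11:-→d12:H0→d13:-→d14:-→d15:-→d16:H2  best=H2
  ? 194.252.0.3  path d0:-→d1:-→d2:-→d3:-→d4:-→d5:-→d6:-→d7:-→d8:-→d9:-→d10:-→d11:-→d12:H0→d13:-→d14:-→d15:-→d16:H2  best=H2
  - 136.103.0.0/16 clear@16
  ? 194.252.0.0  path d0:-→d1:-→d2:-→d3:-→d4:-→d5:-→d6:-→d7:-→d8:-→d9:-→d10:-→d11:-→d12:H0→d13:-→d14:-→d15:-→d16:H2  best=H2
  - 194.252.0.0/16 clear@16
  + 194.0.0.0/8 (H3) depth=8
  + 136.96.0.0/12 (H0) depth=12

== LOOKUPS ==
["H4","H3","H2","H2","H4","H3","H2","H4","no-route","H4","H0","H4","H2","H2","H2","H2"]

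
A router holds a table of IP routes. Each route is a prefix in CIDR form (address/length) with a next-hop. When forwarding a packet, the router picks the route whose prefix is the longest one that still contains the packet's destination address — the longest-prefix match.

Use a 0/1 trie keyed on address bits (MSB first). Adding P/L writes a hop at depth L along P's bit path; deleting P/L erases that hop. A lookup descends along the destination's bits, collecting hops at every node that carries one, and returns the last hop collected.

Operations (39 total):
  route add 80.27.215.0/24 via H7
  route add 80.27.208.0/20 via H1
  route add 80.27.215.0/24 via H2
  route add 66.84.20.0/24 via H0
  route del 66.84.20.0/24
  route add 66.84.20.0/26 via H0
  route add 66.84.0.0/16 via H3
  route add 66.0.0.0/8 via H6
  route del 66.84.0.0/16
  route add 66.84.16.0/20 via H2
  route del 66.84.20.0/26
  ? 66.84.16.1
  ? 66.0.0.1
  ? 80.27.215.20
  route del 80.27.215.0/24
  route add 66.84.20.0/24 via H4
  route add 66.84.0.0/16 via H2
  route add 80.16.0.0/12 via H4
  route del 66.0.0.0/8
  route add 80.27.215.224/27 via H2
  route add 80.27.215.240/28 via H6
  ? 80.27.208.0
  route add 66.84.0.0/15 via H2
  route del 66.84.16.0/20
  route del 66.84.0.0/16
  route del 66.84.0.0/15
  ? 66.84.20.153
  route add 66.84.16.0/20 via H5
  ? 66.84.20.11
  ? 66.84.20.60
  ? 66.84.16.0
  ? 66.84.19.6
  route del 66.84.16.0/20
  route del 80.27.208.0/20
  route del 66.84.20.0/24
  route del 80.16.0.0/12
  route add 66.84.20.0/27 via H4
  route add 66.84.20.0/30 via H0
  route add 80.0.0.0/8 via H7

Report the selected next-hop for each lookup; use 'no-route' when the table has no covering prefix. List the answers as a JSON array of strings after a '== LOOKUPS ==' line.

Trace:
  + 80.27.215.0/24 (H7) depth=24
  + 80.27.208.0/20 (H1) depth=20
  + 80.27.215.0/24 (H2) depth=24
  + 66.84.20.0/24 (H0) depth=24
  del 66.84.20.0/24 (clear depth 24)
  + 66.84.20.0/26 (H0) depth=26
  + 66.84.0.0/16 (H3) depth=16
  + 66.0.0.0/8 (H6) depth=8
  del 66.84.0.0/16 (clear depth 16)
  + 66.84.16.0/20 (H2) depth=20
  del 66.84.20.0/26 (clear depth 26)
  lookup 66.84.16.1: bits 010000100101010000010 walk d0:-→d1:-→d2:-→d3:-→d4:-→d5:-→d6:-→d7:-→d8:H6→d9:-→d10:-→d11:-→d12:-→d13:-→d14:-→d15:-→d16:-→d17:-→d18:-→d19:-→d20:H2→d21:- -> H2
  lookup 66.0.0.1: bits 010000100 walk d0:-→d1:-→d2:-→d3:-→d4:-→d5:-→d6:-→d7:-→d8:H6→d9:- -> H6
  lookup 80.27.215.20: bits 010100000001101111010111 walk d0:-→d1:-→d2:-→d3:-→d4:-→d5:-→d6:-→d7:-→d8:-→d9:-→d10:-→d11:-→d12:-→d13:-→d14:-→d15:-→d16:-→d17:-→d18:-→d19:-→d20:H1→d21:-→d22:-→d23:-→d24:H2 -> H2
  del 80.27.215.0/24 (clear depth 24)
  + 66.84.20.0/24 (H4) depth=24
  + 66.84.0.0/16 (H2) depth=16
  + 80.16.0.0/12 (H4) depth=12
  del 66.0.0.0/8 (clear depth 8)
  + 80.27.215.224/27 (H2) depth=27
  + 80.27.215.240/28 (H6) depth=28
  lookup 80.27.208.0: bits 010100000001101111010 walk d0:-→d1:-→d2:-→d3:-→d4:-→d5:-→d6:-→d7:-→d8:-→d9:-→d10:-→d11:-→d12:H4→d13:-→d14:-→d15:-→d16:-→d17:-→d18:-→d19:-→d20:H1→d21:- -> H1
  + 66.84.0.0/15 (H2) depth=15
  del 66.84.16.0/20 (clear depth 20)
  del 66.84.0.0/16 (clear depth 16)
  del 66.84.0.0/15 (clear depth 15)
  lookup 66.84.20.153: bits 010000100101010000010100 walk d0:-→d1:-→d2:-→d3:-→d4:-→d5:-→d6:-→d7:-→d8:-→d9:-→d10:-→d11:-→d12:-→d13:-→d14:-→d15:-→d16:-→d17:-→d18:-→d19:-→d20:-→d21:-→d22:-→d23:-→d24:H4 -> H4
  + 66.84.16.0/20 (H5) depth=20
  lookup 66.84.20.11: bits 01000010010101000001010000 walk d0:-→d1:-→d2:-→d3:-→d4:-→d5:-→d6:-→d7:-→d8:-→d9:-→d10:-→d11:-→d12:-→d13:-→d14:-→d15:-→d16:-→d17:-→d18:-→d19:-→d20:H5→d21:-→d22:-→d23:-→d24:H4→d25:-→d26:- -> H4
  lookup 66.84.20.60: bits 01000010010101000001010000 walk d0:-→d1:-→d2:-→d3:-→d4:-→d5:-→d6:-→d7:-→d8:-→d9:-→d10:-→d11:-→d12:-→d13:-→d14:-→d15:-→d16:-→d17:-→d18:-→d19:-→d20:H5→d21:-→d22:-→d23:-→d24:H4→d25:-→d26:- -> H4
  lookup 66.84.16.0: bits 010000100101010000010 walk d0:-→d1:-→d2:-→d3:-→d4:-→d5:-→d6:-→d7:-→d8:-→d9:-→d10:-→d11:-→d12:-→d13:-→d14:-→d15:-→d16:-→d17:-→d18:-→d19:-→d20:H5→d21:- -> H5
  lookup 66.84.19.6: bits 010000100101010000010 walk d0:-→d1:-→d2:-→d3:-→d4:-→d5:-→d6:-→d7:-→d8:-→d9:-→d10:-→d11:-→d12:-→d13:-→d14:-→d15:-→d16:-→d17:-→d18:-→d19:-→d20:H5→d21:- -> H5
  del 66.84.16.0/20 (clear depth 20)
  del 80.27.208.0/20 (clear depth 20)
  del 66.84.20.0/24 (clear depth 24)
  del 80.16.0.0/12 (clear depth 12)
  + 66.84.20.0/27 (H4) depth=27
  + 66.84.20.0/30 (H0) depth=30
  + 80.0.0.0/8 (H7) depth=8

== LOOKUPS ==
["H2","H6","H2","H1","H4","H4","H4","H5","H5"]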